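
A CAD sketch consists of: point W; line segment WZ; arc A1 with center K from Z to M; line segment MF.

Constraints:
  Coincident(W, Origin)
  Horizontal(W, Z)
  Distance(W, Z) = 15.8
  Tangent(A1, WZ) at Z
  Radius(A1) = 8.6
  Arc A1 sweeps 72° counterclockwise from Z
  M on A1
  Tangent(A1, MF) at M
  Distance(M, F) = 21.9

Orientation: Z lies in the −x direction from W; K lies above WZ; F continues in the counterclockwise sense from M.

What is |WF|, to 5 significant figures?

26.784

W is at the origin; W and Z share the same y with |WZ| = 15.8 and Z on the −x side, so Z = (-15.800, 0.0000). Since A1 is tangent to WZ there, KZ ⟂ WZ, so K = Z + (0, 8.6) = (-15.800, 8.6000). On A1, Z sits at bearing -90° from K; a 72° counterclockwise sweep puts M at bearing -18°, so M = K + 8.6·(cos -18°, sin -18°) = (-7.6209, 5.9425). Since A1 is tangent to MF there, KM ⟂ MF, so MF runs along (−sin -18°, cos -18°); with |MF| = 21.9, F = (-0.85344, 26.771). Then |WF| = |F − W| = 26.784.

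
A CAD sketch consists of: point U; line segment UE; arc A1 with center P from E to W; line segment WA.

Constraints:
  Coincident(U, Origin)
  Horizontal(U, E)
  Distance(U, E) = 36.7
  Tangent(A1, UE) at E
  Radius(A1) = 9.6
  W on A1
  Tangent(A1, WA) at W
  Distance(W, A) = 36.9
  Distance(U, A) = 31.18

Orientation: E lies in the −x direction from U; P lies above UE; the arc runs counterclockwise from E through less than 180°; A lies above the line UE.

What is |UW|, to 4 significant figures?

29.70

U is at the origin; U and E share the same y with |UE| = 36.7 and E on the −x side, so E = (-36.70, 0.000). The tangent condition forces PE to be normal to UE, so P = E + (0, 9.6) = (-36.70, 9.600). Since PW ⟂ WA (tangency), |PA| = √(9.6² + 36.9²) = 38.13 regardless of where W sits on A1. So A lies on both circle(U, 31.18) and circle(P, 38.13); the above-UE intersection is A = (-4.994, 30.78). W is the foot of the tangent from A: W = (-29.53, 3.217).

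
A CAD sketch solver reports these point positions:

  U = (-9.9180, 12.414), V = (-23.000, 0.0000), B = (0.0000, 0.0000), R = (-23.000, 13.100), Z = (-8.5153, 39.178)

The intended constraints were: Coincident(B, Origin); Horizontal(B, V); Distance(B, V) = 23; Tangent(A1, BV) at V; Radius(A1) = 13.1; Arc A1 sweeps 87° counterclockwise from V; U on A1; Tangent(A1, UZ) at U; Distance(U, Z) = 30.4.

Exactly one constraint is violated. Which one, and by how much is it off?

Distance(U, Z) = 30.4 — off by 3.60.

B = (0.00, 0.00) ✓; B.y = 0.00, V.y = 0.00 ✓; |BV| = 23.00 ✓; ∠(RV, VB) = 90.00° ✓; |RV| = 13.10 ✓; bearing(R→U) − bearing(R→V) = 87.00° ✓; |RU| = 13.10 ✓; ∠(RU, UZ) = 90.00° ✓; |UZ| = 26.80 ✗.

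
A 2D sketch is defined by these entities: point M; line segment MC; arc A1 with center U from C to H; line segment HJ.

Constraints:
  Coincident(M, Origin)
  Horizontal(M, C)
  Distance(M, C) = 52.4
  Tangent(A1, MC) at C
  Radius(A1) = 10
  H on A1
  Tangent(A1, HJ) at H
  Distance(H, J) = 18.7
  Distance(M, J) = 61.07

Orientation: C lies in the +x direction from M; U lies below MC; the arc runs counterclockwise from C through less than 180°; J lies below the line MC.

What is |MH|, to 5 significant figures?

46.032

Checks: M.y = 0.00, C.y = 0.00 ✓; |UH| = 10.00 ✓; ∠(UH, HJ) = 90.00° ✓; |HJ| = 18.70 ✓; |MJ| = 61.07 ✓.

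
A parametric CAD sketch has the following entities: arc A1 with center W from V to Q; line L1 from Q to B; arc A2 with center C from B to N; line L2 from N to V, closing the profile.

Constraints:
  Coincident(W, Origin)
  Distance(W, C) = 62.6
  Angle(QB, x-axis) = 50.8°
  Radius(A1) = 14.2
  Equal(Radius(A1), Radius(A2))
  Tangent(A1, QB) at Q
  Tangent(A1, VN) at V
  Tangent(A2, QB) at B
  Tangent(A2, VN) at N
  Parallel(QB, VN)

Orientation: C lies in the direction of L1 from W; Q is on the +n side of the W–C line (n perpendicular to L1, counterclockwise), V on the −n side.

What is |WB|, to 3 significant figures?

64.2

The slot axis is L1's direction at 50.8°, so u = (cos 50.8°, sin 50.8°) = (0.632, 0.775) and n = (−sin 50.8°, cos 50.8°) = (-0.775, 0.632). W is at the origin and C lies 62.6 along u from W, so C = 62.6·u = (39.6, 48.5). Tangency of A1 to both parallel lines with radius 14.2 puts Q and V at W ± 14.2·n: Q = (-11.0, 8.97), V = (11.0, -8.97). Equal radii place B and N the same way about C: B = C + 14.2·n = (28.6, 57.5), N = C − 14.2·n = (50.6, 39.5). Then |WB| = |B − W| = 64.2.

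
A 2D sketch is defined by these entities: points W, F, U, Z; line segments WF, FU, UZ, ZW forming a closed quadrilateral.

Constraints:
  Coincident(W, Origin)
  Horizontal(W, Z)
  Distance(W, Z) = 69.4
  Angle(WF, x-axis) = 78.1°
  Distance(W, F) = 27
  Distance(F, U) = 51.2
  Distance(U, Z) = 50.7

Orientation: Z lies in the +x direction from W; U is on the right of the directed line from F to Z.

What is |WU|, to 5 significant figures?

31.877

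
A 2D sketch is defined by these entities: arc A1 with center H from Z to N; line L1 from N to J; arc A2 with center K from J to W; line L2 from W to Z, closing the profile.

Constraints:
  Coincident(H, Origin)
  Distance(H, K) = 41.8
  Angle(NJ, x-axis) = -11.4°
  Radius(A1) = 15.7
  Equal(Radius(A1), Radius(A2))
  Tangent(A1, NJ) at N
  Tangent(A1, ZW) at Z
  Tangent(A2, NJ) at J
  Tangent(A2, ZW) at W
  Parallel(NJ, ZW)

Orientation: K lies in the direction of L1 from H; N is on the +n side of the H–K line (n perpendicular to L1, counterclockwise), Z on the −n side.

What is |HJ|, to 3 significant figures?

44.7

The slot axis is L1's direction at -11.4°, so u = (cos -11.4°, sin -11.4°) = (0.980, -0.198) and n = (−sin -11.4°, cos -11.4°) = (0.198, 0.980). H is at the origin and K lies 41.8 along u from H, so K = 41.8·u = (41.0, -8.26). Tangency of A1 to both parallel lines with radius 15.7 puts N and Z at H ± 15.7·n: N = (3.10, 15.4), Z = (-3.10, -15.4). Equal radii place J and W the same way about K: J = K + 15.7·n = (44.1, 7.13), W = K − 15.7·n = (37.9, -23.7). Then |HJ| = |J − H| = 44.7.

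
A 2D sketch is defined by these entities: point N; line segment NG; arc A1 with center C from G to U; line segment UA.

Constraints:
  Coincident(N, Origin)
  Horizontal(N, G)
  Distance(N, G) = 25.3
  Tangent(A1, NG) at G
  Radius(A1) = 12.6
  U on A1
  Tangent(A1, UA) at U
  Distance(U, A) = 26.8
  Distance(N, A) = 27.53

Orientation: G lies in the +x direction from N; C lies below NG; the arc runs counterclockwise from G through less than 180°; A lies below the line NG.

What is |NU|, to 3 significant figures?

15.9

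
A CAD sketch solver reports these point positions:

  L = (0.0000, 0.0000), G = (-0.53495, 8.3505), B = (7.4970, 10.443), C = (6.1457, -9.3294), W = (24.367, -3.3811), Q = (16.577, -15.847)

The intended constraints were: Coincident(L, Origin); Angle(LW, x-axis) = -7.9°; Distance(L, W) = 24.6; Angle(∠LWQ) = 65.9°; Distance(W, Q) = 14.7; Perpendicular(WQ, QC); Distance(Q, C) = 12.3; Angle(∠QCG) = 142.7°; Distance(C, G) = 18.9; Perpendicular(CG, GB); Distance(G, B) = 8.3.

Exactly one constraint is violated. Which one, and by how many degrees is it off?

Perpendicular(CG, GB) — off by 6.10°.

L = (0.00, 0.00) ✓; LW at -7.900° ✓; |LW| = 24.60 ✓; ∠LWQ = 65.90° ✓; |WQ| = 14.70 ✓; ∠(WQ, QC) = 90.00° ✓; |QC| = 12.30 ✓; ∠QCG = 142.7° ✓; |CG| = 18.90 ✓; ∠(CG, GB) = 96.10° ✗; |GB| = 8.300 ✓.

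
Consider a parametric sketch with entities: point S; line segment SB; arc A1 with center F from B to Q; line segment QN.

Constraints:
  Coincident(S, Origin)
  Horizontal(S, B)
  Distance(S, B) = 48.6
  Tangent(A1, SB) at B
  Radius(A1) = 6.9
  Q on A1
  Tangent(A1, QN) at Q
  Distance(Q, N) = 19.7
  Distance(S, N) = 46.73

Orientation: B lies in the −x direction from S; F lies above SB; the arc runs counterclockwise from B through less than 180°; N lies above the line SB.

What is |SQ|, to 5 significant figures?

42.188

Checks: |FQ| = 6.900 ✓; ∠(FQ, QN) = 90.00° ✓; |QN| = 19.70 ✓; |SN| = 46.73 ✓.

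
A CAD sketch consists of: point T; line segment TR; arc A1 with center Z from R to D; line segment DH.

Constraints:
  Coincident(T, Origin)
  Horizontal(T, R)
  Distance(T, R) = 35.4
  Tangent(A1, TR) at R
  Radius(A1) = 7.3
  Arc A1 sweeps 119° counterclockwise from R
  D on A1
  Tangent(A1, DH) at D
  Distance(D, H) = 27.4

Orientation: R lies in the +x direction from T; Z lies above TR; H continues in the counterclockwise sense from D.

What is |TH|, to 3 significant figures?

45.0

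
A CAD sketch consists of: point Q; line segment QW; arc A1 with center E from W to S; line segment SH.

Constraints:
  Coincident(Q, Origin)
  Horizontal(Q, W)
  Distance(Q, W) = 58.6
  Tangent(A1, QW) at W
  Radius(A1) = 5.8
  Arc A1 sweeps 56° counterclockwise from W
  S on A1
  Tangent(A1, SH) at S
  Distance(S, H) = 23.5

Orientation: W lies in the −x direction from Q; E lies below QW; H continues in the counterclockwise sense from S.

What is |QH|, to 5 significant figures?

79.659

Q is at the origin; Q and W share the same y with |QW| = 58.6 and W on the −x side, so W = (-58.600, 0.0000). The tangent condition forces EW to be normal to QW, so E = W + (0, -5.8) = (-58.600, -5.8000). On A1, W sits at bearing 90° from E; a 56° counterclockwise sweep puts S at bearing 146°, so S = E + 5.8·(cos 146°, sin 146°) = (-63.408, -2.5567). Since A1 is tangent to SH there, ES ⟂ SH, so SH runs along (−sin 146°, cos 146°); with |SH| = 23.5, H = (-76.549, -22.039). Then |QH| = |H − Q| = 79.659.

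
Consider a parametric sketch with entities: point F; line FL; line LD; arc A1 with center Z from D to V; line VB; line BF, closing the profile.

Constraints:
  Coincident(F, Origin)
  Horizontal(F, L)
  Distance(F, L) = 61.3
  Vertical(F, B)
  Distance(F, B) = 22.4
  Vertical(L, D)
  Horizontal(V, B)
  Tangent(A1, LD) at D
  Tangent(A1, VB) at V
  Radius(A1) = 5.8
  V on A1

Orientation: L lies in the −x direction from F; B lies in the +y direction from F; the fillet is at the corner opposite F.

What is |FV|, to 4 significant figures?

59.85

The virtual corner opposite F is at (-61.30, 22.40). A1 meets LD tangentially, so ZD is at right angles to LD and tangency of A1 to VB means the radius ZV is perpendicular to VB, with radius 5.8, so the center Z sits 5.8 in from both sides at Z = (-55.50, 16.60). That places the tangent points at D = (-61.30, 16.60) on LD and V = (-55.50, 22.40) on VB. Then |FV| = |V − F| = 59.85.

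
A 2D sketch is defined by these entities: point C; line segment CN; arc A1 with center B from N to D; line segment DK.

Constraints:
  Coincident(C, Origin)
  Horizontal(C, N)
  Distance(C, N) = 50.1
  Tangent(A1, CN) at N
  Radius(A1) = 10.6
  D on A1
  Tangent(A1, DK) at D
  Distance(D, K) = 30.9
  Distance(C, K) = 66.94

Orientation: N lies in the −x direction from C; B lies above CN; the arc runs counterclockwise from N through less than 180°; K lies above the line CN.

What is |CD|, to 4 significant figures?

42.67

C is at the origin; C and N share the same y with |CN| = 50.1 and N on the −x side, so N = (-50.10, 0.000). Tangency of A1 to CN means the radius BN is perpendicular to CN, so B = N + (0, 10.6) = (-50.10, 10.60). Since BD ⟂ DK (tangency), |BK| = √(10.6² + 30.9²) = 32.67 regardless of where D sits on A1. So K lies on both circle(C, 66.94) and circle(B, 32.67); the above-CN intersection is K = (-51.09, 43.25). D is the foot of the tangent from K: D = (-40.18, 14.34).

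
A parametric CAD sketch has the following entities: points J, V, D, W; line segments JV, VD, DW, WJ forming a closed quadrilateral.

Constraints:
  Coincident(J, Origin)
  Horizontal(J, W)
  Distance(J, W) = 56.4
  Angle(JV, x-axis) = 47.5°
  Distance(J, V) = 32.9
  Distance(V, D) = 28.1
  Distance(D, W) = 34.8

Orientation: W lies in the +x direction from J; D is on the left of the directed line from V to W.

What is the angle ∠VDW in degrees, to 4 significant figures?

82.82°

J is at the origin; JW is horizontal with |JW| = 56.4 and W in +x, so W = (56.4, 0). JV runs at 47.5° with |JV| = 32.9, so V = (22.23, 24.26). D is determined by |VD| = 28.1 and |DW| = 34.8 together: it lies at the intersection of circle(V, 28.1) and circle(W, 34.8). With |VW| = 41.91, the foot of the radical line on VW is 15.93 from V and the perpendicular offset is √(28.1² − 15.93²) = 23.15. Taking the left-of-VW solution: D = (48.61, 33.92).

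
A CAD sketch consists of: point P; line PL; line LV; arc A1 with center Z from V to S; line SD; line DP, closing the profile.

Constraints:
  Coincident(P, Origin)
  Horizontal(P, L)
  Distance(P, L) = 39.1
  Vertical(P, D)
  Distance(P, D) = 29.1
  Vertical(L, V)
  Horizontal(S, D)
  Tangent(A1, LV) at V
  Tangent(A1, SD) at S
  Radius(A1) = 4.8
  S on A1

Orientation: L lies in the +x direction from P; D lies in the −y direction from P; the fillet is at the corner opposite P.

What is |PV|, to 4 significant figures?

46.04

P is at the origin; PL is horizontal with |PL| = 39.1 and L on the +x side, so L = (39.10, 0.000). P and D share the same x with |PD| = 29.1 and D on the −y side, so D = (0.000, -29.10). The virtual corner opposite P is at (39.10, -29.10). Tangency of A1 to LV means the radius ZV is perpendicular to LV and tangency of A1 to SD means the radius ZS is perpendicular to SD, with radius 4.8, so the center Z sits 4.8 in from both sides at Z = (34.30, -24.30). That places the tangent points at V = (39.10, -24.30) on LV and S = (34.30, -29.10) on SD. Then |PV| = |V − P| = 46.04.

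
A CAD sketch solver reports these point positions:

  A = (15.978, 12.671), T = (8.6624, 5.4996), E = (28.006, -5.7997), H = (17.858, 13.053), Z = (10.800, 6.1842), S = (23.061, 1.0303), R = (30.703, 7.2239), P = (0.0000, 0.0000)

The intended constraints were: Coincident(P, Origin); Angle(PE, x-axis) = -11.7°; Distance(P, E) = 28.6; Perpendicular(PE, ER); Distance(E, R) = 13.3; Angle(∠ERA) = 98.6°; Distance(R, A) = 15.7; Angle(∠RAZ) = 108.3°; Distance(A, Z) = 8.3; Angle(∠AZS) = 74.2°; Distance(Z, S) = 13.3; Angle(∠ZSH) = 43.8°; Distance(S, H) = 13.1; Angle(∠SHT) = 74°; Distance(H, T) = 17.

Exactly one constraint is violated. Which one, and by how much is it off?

Distance(H, T) = 17 — off by 5.10.

P = (0.00, 0.00) ✓; PE at -11.70° ✓; |PE| = 28.60 ✓; ∠(PE, ER) = 90.00° ✓; |ER| = 13.30 ✓; ∠ERA = 98.60° ✓; |RA| = 15.70 ✓; ∠RAZ = 108.3° ✓; |AZ| = 8.300 ✓; ∠AZS = 74.20° ✓; |ZS| = 13.30 ✓; ∠ZSH = 43.80° ✓; |SH| = 13.10 ✓; ∠SHT = 74.00° ✓; |HT| = 11.90 ✗.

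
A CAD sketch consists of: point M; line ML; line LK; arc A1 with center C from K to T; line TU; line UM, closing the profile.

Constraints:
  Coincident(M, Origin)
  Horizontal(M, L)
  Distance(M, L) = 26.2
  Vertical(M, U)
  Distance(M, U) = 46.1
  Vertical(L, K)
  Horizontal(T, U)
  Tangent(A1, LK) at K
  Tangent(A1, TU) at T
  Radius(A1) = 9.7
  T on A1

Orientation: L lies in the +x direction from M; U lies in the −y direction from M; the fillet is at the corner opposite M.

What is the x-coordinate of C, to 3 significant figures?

16.5

M is at the origin; M and L share the same y with |ML| = 26.2 and L on the +x side, so L = (26.2, 0.00). MU is vertical with |MU| = 46.1 and U on the −y side, so U = (0.00, -46.1). The virtual corner opposite M is at (26.2, -46.1). A1 meets LK tangentially, so CK is at right angles to LK and A1 meets TU tangentially, so CT is at right angles to TU, with radius 9.7, so the center C sits 9.7 in from both sides at C = (16.5, -36.4). So C.x = 16.5.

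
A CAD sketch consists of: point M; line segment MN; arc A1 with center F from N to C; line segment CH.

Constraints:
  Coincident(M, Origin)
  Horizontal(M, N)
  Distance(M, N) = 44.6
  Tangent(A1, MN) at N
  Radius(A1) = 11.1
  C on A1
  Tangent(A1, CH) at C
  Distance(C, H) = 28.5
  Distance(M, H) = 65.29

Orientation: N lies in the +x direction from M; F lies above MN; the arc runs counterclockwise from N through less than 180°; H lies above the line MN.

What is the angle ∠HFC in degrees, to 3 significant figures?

68.7°

Checks: M = (0.00, 0.00) ✓; M.y = 0.00, N.y = 0.00 ✓; |FC| = 11.10 ✓; ∠(FC, CH) = 90.00° ✓; |CH| = 28.50 ✓; |MH| = 65.29 ✓.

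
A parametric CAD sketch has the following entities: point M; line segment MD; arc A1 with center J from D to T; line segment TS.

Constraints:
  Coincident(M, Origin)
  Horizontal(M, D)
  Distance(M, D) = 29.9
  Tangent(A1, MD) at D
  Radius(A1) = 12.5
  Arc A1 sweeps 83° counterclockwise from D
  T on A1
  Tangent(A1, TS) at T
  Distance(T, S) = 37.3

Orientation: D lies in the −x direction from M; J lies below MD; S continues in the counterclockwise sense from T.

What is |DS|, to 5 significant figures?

50.904

On A1, D sits at bearing 90° from J; an 83° counterclockwise sweep puts T at bearing 173°, so T = J + 12.5·(cos 173°, sin 173°) = (-42.307, -10.977). The tangent condition forces JT to be normal to TS, so TS runs along (−sin 173°, cos 173°); with |TS| = 37.3, S = (-46.853, -47.999). Then |DS| = |S − D| = 50.904.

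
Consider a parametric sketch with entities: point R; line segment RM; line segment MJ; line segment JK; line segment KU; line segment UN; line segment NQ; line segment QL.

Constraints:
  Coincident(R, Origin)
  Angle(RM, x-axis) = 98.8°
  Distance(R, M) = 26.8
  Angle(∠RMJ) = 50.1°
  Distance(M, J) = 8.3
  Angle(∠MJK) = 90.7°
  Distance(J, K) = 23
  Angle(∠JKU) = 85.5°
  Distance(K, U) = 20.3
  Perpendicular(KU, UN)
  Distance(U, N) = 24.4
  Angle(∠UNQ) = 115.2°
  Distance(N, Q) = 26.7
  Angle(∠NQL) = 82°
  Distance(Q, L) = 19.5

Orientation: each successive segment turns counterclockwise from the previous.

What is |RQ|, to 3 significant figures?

33.1

The perpendicularity gives UN at right angles to KU, so UN runs at 142°; with |UN| = 24.4, N = (0.514, 35.8). ∠UNQ = 115.2° gives NQ at -153° from the x-axis; with |NQ| = 26.7, Q = (-23.2, 23.6). Then |RQ| = |Q − R| = 33.1.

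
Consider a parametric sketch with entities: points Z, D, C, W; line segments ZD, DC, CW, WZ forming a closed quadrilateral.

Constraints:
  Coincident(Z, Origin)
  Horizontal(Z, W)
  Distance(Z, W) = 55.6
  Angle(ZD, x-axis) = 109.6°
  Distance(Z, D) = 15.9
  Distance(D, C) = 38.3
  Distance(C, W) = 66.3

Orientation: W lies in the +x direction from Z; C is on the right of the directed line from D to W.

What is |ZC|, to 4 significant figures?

24.19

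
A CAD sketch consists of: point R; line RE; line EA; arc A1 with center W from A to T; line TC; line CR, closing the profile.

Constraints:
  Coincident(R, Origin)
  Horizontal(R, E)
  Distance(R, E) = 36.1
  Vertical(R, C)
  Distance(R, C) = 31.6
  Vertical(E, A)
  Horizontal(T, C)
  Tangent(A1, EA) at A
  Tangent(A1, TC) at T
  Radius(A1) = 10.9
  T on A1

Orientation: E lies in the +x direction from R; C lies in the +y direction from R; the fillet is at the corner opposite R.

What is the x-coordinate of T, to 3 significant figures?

25.2

R is at the origin; RE is horizontal with |RE| = 36.1 and E on the +x side, so E = (36.1, 0.00). RC is vertical with |RC| = 31.6 and C on the +y side, so C = (0.00, 31.6). The virtual corner opposite R is at (36.1, 31.6). Tangency of A1 to EA means the radius WA is perpendicular to EA and A1 meets TC tangentially, so WT is at right angles to TC, with radius 10.9, so the center W sits 10.9 in from both sides at W = (25.2, 20.7). That places the tangent points at A = (36.1, 20.7) on EA and T = (25.2, 31.6) on TC. So T.x = 25.2.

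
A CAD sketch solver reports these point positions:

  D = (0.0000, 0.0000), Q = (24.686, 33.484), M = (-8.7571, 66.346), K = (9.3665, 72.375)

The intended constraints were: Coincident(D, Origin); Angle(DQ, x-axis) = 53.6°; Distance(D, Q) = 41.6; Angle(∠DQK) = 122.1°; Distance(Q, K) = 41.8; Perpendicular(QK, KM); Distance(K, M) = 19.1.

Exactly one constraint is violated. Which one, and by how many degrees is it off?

Perpendicular(QK, KM) — off by 3.10°.

D = (0.00, 0.00) ✓; DQ at 53.60° ✓; |DQ| = 41.60 ✓; ∠DQK = 122.1° ✓; |QK| = 41.80 ✓; ∠(QK, KM) = 86.90° ✗; |KM| = 19.10 ✓.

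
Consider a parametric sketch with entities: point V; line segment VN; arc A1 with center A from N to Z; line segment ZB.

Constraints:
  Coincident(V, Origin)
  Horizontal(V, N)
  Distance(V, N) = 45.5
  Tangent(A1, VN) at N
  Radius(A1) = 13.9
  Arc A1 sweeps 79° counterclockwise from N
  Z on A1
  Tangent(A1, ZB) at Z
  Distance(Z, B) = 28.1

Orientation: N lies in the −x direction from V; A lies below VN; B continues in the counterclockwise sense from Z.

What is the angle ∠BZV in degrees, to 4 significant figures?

111.8°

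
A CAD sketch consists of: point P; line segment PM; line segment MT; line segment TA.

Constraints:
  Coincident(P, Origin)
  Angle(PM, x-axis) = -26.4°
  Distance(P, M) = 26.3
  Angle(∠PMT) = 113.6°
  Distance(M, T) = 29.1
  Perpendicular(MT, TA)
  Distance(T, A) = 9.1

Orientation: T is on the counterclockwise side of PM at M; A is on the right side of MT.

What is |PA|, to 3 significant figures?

51.7

P is at the origin; PM runs at -26.4° with length 26.3, so M = 26.3·(cos -26.4°, sin -26.4°) = (23.6, -11.7). ∠PMT = 113.6°, so MT runs at -26.4° + (180° − 113.6°) = 40.0° from the x-axis; with |MT| = 29.1, T = M + 29.1·(cos 40.0°, sin 40.0°) = (45.8, 7.01). MT ⟂ TA; with |TA| = 9.1 on the right of MT, A = T + 9.1·(0.643, -0.766) = (51.7, 0.0402). Then |PA| = |A − P| = 51.7.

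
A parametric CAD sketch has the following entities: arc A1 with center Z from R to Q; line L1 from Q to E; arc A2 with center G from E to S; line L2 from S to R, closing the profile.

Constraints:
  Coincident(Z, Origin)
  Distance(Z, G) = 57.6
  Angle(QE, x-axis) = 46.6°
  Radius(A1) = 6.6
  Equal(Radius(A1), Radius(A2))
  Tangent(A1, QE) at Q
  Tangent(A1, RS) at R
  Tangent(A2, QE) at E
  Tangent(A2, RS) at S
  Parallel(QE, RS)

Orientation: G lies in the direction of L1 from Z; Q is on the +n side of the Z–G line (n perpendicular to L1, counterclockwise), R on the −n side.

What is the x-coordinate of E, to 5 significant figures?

34.781

The slot axis is L1's direction at 46.6°, so u = (cos 46.6°, sin 46.6°) = (0.68709, 0.72657) and n = (−sin 46.6°, cos 46.6°) = (-0.72657, 0.68709). Z is at the origin and G lies 57.6 along u from Z, so G = 57.6·u = (39.576, 41.851). Tangency of A1 to both parallel lines with radius 6.6 puts Q and R at Z ± 6.6·n: Q = (-4.7954, 4.5348), R = (4.7954, -4.5348). Equal radii place E and S the same way about G: E = G + 6.6·n = (34.781, 46.385), S = G − 6.6·n = (44.372, 37.316). So E.x = 34.781.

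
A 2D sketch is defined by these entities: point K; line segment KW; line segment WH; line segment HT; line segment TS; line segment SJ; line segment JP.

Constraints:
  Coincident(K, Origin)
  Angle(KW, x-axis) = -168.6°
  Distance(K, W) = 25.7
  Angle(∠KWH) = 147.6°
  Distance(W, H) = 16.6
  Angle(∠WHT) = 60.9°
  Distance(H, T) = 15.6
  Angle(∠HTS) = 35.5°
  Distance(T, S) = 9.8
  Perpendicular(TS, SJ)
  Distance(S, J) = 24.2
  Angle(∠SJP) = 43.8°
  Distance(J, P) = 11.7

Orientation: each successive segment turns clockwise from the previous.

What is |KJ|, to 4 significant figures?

55.12

K is at the origin; KW runs at -168.6° with length 25.7, so W = (-25.19, -5.080). ∠KWH = 147.6° gives WH at 159.0° from the x-axis; with |WH| = 16.6, H = (-40.69, 0.8691). ∠WHT = 60.9° gives HT at 39.90° from the x-axis; with |HT| = 15.6, T = (-28.72, 10.88). ∠HTS = 35.5° gives TS at -104.6° from the x-axis; with |TS| = 9.8, S = (-31.19, 1.392). TS ⟂ SJ, so SJ runs at 165.4°; with |SJ| = 24.2, J = (-54.61, 7.492). Then |KJ| = |J − K| = 55.12.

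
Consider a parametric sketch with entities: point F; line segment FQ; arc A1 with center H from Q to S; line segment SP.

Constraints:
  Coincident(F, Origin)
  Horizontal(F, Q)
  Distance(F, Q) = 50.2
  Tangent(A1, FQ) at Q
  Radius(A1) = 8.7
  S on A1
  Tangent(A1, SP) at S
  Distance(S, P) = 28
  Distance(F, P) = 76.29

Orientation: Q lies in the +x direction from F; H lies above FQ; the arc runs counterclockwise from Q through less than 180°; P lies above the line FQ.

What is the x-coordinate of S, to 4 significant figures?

58.07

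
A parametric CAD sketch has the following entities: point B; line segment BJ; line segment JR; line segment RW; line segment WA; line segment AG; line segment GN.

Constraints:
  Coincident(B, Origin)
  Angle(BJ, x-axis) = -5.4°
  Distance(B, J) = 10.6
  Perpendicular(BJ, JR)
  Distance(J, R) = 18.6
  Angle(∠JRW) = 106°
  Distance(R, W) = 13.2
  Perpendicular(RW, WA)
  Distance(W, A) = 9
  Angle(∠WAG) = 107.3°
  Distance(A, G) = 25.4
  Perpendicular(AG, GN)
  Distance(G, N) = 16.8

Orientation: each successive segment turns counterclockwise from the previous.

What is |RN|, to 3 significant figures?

16.1

∠WAG = 107.3° gives AG at -38.7° from the x-axis; with |AG| = 25.4, G = (16.6, -1.92). AG ⟂ GN, so GN runs at 51.3°; with |GN| = 16.8, N = (27.1, 11.2). Then |RN| = |N − R| = 16.1.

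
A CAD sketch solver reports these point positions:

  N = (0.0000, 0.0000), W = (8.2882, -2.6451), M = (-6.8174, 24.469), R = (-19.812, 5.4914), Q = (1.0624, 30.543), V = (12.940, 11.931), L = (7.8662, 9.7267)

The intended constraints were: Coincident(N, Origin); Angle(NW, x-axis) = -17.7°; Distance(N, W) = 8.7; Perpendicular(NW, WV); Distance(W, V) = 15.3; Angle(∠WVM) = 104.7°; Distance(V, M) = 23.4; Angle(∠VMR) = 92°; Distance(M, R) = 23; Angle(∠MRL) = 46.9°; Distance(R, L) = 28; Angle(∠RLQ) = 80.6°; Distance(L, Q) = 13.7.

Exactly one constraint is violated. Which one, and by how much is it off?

Distance(L, Q) = 13.7 — off by 8.20.

N = (0.00, 0.00) ✓; NW at -17.70° ✓; |NW| = 8.700 ✓; ∠(NW, WV) = 90.00° ✓; |WV| = 15.30 ✓; ∠WVM = 104.7° ✓; |VM| = 23.40 ✓; ∠VMR = 92.00° ✓; |MR| = 23.00 ✓; ∠MRL = 46.90° ✓; |RL| = 28.00 ✓; ∠RLQ = 80.60° ✓; |LQ| = 21.90 ✗.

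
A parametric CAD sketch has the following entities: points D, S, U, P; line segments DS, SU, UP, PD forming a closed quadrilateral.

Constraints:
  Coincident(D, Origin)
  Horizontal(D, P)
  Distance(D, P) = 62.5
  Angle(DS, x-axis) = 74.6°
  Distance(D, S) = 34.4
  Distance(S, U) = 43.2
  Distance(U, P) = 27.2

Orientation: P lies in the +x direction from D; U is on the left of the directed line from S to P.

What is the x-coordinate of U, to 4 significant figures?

51.54

Checks: |SU| = 43.20 ✓; |UP| = 27.20 ✓.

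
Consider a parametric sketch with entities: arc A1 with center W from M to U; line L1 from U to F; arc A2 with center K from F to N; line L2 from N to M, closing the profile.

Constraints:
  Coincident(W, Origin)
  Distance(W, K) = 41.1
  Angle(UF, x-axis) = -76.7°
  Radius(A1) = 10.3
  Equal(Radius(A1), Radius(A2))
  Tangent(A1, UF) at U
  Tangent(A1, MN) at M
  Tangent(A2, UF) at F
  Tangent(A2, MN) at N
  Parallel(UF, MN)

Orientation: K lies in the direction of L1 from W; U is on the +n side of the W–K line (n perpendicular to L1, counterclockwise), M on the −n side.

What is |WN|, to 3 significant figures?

42.4

The slot axis is L1's direction at -76.7°, so u = (cos -76.7°, sin -76.7°) = (0.230, -0.973) and n = (−sin -76.7°, cos -76.7°) = (0.973, 0.230). W is at the origin and K lies 41.1 along u from W, so K = 41.1·u = (9.46, -40.0). Tangency of A1 to both parallel lines with radius 10.3 puts U and M at W ± 10.3·n: U = (10.0, 2.37), M = (-10.0, -2.37). Equal radii place F and N the same way about K: F = K + 10.3·n = (19.5, -37.6), N = K − 10.3·n = (-0.569, -42.4). Then |WN| = |N − W| = 42.4.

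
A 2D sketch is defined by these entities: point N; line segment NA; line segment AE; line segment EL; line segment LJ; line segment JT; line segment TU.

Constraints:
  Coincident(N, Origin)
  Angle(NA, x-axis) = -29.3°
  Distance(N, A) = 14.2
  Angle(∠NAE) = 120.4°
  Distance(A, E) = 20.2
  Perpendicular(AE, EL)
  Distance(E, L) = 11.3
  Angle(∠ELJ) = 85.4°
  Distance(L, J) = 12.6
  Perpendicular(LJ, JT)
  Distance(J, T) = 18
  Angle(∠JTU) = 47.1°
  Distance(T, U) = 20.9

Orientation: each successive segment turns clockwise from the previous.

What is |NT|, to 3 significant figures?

25.7

N is at the origin; NA runs at -29.3° with length 14.2, so A = (12.4, -6.95). ∠NAE = 120.4° gives AE at -88.9° from the x-axis; with |AE| = 20.2, E = (12.8, -27.1). AE ⟂ EL, so EL runs at -179°; with |EL| = 11.3, L = (1.47, -27.4). ∠ELJ = 85.4° gives LJ at 86.5° from the x-axis; with |LJ| = 12.6, J = (2.24, -14.8). LJ is perpendicular to JT, so JT runs at -3.50°; with |JT| = 18.0, T = (20.2, -15.9). Then |NT| = |T − N| = 25.7.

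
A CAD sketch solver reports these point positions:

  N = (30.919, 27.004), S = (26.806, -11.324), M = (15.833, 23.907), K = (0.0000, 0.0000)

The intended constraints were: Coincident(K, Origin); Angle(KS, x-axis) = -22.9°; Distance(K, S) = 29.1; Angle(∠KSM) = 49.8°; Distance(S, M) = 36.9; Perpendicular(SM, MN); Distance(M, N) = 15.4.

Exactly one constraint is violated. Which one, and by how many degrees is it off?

Perpendicular(SM, MN) — off by 5.70°.

K = (0.00, 0.00) ✓; KS at -22.90° ✓; |KS| = 29.10 ✓; ∠KSM = 49.80° ✓; |SM| = 36.90 ✓; ∠(SM, MN) = 95.70° ✗; |MN| = 15.40 ✓.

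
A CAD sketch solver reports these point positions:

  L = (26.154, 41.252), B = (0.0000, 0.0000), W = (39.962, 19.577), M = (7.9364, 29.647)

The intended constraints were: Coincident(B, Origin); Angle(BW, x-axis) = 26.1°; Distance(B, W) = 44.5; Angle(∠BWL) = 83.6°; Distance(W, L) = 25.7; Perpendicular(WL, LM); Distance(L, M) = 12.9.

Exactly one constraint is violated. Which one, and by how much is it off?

Distance(L, M) = 12.9 — off by 8.70.

B = (0.00, 0.00) ✓; BW at 26.10° ✓; |BW| = 44.50 ✓; ∠BWL = 83.60° ✓; |WL| = 25.70 ✓; ∠(WL, LM) = 90.00° ✓; |LM| = 21.60 ✗.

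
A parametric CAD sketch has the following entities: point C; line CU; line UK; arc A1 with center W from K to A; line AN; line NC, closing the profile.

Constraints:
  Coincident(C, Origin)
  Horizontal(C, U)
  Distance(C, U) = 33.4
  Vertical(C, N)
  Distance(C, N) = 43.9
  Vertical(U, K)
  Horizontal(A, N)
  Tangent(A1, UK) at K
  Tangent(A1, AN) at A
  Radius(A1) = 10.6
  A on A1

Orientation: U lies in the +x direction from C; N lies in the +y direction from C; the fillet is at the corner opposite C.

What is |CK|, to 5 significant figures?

47.164

The virtual corner opposite C is at (33.400, 43.900). A1 meets UK tangentially, so WK is at right angles to UK and the tangent condition forces WA to be normal to AN, with radius 10.6, so the center W sits 10.6 in from both sides at W = (22.800, 33.300). That places the tangent points at K = (33.400, 33.300) on UK and A = (22.800, 43.900) on AN. Then |CK| = |K − C| = 47.164.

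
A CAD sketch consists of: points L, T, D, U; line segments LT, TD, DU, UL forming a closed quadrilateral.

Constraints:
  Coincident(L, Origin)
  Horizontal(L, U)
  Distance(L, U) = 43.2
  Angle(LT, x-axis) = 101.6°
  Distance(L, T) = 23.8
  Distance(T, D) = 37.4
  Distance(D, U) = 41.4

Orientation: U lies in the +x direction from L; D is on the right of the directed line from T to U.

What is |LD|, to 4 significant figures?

13.63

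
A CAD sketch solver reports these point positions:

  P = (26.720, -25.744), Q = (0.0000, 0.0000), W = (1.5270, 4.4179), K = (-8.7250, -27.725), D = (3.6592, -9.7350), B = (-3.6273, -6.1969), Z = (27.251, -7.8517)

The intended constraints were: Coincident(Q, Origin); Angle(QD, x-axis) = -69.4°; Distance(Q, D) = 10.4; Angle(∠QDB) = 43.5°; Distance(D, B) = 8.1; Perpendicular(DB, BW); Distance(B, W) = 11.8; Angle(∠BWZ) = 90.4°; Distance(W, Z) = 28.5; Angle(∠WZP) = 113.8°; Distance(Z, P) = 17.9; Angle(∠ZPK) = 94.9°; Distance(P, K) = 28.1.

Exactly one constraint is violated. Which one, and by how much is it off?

Distance(P, K) = 28.1 — off by 7.40.

Q = (0.00, 0.00) ✓; QD at -69.40° ✓; |QD| = 10.40 ✓; ∠QDB = 43.50° ✓; |DB| = 8.100 ✓; ∠(DB, BW) = 90.00° ✓; |BW| = 11.80 ✓; ∠BWZ = 90.40° ✓; |WZ| = 28.50 ✓; ∠WZP = 113.8° ✓; |ZP| = 17.90 ✓; ∠ZPK = 94.90° ✓; |PK| = 35.50 ✗.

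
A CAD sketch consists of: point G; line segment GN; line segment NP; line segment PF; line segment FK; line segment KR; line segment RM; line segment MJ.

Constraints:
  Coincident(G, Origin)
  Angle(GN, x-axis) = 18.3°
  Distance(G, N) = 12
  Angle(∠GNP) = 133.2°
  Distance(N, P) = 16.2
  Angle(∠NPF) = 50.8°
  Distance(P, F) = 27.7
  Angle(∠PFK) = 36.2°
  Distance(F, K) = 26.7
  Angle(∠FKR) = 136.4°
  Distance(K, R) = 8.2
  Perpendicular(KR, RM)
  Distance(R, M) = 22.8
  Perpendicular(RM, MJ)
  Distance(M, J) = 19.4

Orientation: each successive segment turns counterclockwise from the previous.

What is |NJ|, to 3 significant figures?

20.5

G is at the origin; GN runs at 18.3° with length 12.0, so N = (11.4, 3.77). ∠GNP = 133.2° gives NP at 65.1° from the x-axis; with |NP| = 16.2, P = (18.2, 18.5). ∠NPF = 50.8° gives PF at -166° from the x-axis; with |PF| = 27.7, F = (-8.63, 11.6). ∠PFK = 36.2° gives FK at -21.9° from the x-axis; with |FK| = 26.7, K = (16.1, 1.66). ∠FKR = 136.4° gives KR at 21.7° from the x-axis; with |KR| = 8.2, R = (23.8, 4.69). The perpendicularity gives RM at right angles to KR, so RM runs at 112°; with |RM| = 22.8, M = (15.3, 25.9). The perpendicularity gives MJ at right angles to RM, so MJ runs at -158°; with |MJ| = 19.4, J = (-2.69, 18.7). Then |NJ| = |J − N| = 20.5.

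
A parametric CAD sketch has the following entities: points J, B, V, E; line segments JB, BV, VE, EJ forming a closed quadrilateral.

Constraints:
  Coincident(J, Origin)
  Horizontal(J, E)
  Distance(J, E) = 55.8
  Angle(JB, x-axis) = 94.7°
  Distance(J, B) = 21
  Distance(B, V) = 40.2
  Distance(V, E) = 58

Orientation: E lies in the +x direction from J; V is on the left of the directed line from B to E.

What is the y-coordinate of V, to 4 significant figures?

49.87

J is at the origin; J and E share the same y with |JE| = 55.8 and E in +x, so E = (55.8, 0). JB runs at 94.7° with |JB| = 21.0, so B = (-1.721, 20.93). V is determined by |BV| = 40.2 and |VE| = 58.0 together: it lies at the intersection of circle(B, 40.2) and circle(E, 58.0). With |BE| = 61.21, the foot of the radical line on BE is 16.33 from B and the perpendicular offset is √(40.2² − 16.33²) = 36.74. Taking the left-of-BE solution: V = (26.18, 49.87).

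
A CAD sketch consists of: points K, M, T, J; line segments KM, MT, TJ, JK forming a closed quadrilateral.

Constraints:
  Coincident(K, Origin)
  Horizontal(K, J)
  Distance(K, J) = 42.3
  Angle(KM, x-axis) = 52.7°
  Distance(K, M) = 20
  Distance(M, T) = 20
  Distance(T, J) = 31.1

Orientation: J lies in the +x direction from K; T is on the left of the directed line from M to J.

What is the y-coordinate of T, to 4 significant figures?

27.74

Checks: |MT| = 20.00 ✓; |TJ| = 31.10 ✓.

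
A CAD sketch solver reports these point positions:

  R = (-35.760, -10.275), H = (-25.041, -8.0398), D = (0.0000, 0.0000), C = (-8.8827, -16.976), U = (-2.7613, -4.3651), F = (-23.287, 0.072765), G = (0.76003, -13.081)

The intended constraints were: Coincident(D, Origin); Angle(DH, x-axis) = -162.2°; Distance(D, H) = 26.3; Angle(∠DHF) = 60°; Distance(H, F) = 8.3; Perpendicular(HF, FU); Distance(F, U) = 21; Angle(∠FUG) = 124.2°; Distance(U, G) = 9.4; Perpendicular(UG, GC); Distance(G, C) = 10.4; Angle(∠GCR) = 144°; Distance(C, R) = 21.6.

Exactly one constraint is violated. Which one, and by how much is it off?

Distance(C, R) = 21.6 — off by 6.10.

D = (0.00, 0.00) ✓; DH at -162.2° ✓; |DH| = 26.30 ✓; ∠DHF = 60.00° ✓; |HF| = 8.300 ✓; ∠(HF, FU) = 90.00° ✓; |FU| = 21.00 ✓; ∠FUG = 124.2° ✓; |UG| = 9.400 ✓; ∠(UG, GC) = 90.00° ✓; |GC| = 10.40 ✓; ∠GCR = 144.0° ✓; |CR| = 27.70 ✗.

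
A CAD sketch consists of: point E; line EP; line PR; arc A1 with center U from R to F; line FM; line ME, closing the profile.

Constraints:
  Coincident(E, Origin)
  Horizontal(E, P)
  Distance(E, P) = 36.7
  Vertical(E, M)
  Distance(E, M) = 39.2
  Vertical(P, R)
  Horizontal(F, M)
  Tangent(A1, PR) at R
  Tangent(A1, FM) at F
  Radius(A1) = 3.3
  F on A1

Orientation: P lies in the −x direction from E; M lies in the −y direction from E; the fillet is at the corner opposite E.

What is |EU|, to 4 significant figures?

49.03

E is at the origin; E and P share the same y with |EP| = 36.7 and P on the −x side, so P = (-36.70, 0.000). EM is vertical with |EM| = 39.2 and M on the −y side, so M = (0.000, -39.20). The virtual corner opposite E is at (-36.70, -39.20). The tangent condition forces UR to be normal to PR and since A1 is tangent to FM there, UF ⟂ FM, with radius 3.3, so the center U sits 3.3 in from both sides at U = (-33.40, -35.90). Then |EU| = |U − E| = 49.03.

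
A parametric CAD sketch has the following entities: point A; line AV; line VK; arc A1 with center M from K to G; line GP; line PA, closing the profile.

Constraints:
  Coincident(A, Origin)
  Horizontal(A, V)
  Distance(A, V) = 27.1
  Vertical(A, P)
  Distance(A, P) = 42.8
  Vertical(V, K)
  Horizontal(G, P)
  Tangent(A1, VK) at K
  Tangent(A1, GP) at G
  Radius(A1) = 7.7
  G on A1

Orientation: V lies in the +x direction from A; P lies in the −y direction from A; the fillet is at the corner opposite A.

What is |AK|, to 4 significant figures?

44.34

A is at the origin; A and V share the same y with |AV| = 27.1 and V on the +x side, so V = (27.10, 0.000). A and P share the same x with |AP| = 42.8 and P on the −y side, so P = (0.000, -42.80). The virtual corner opposite A is at (27.10, -42.80). A1 meets VK tangentially, so MK is at right angles to VK and the tangent condition forces MG to be normal to GP, with radius 7.7, so the center M sits 7.7 in from both sides at M = (19.40, -35.10). That places the tangent points at K = (27.10, -35.10) on VK and G = (19.40, -42.80) on GP. Then |AK| = |K − A| = 44.34.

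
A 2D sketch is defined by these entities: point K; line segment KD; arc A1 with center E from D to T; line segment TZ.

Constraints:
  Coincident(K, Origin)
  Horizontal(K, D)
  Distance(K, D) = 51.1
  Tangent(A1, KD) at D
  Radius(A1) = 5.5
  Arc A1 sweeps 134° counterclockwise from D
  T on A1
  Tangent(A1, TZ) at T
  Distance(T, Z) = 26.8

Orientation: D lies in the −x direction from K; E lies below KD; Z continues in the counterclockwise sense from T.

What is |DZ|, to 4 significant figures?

32.14

On A1, D sits at bearing 90° from E; a 134° counterclockwise sweep puts T at bearing 224°, so T = E + 5.5·(cos 224°, sin 224°) = (-55.06, -9.321). Tangency of A1 to TZ means the radius ET is perpendicular to TZ, so TZ runs along (−sin 224°, cos 224°); with |TZ| = 26.8, Z = (-36.44, -28.60). Then |DZ| = |Z − D| = 32.14.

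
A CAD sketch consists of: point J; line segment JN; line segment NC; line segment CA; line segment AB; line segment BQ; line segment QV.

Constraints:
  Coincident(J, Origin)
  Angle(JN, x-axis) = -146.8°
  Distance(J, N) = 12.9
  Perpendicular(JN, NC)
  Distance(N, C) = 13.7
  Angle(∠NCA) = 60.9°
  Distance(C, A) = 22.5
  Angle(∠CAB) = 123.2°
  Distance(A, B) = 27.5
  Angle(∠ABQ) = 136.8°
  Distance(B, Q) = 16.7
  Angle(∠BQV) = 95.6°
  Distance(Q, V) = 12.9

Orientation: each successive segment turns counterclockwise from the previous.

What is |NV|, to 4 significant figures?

30.51

J is at the origin; JN runs at -146.8° with length 12.9, so N = (-10.79, -7.064). JN ⟂ NC, so NC runs at -56.80°; with |NC| = 13.7, C = (-3.293, -18.53). ∠NCA = 60.9° gives CA at 62.30° from the x-axis; with |CA| = 22.5, A = (7.166, 1.394). ∠CAB = 123.2° gives AB at 119.1° from the x-axis; with |AB| = 27.5, B = (-6.208, 25.42). ∠ABQ = 136.8° gives BQ at 162.3° from the x-axis; with |BQ| = 16.7, Q = (-22.12, 30.50). ∠BQV = 95.6° gives QV at -113.3° from the x-axis; with |QV| = 12.9, V = (-27.22, 18.65). Then |NV| = |V − N| = 30.51.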